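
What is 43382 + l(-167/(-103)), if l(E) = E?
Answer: 4468513/103 ≈ 43384.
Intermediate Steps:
43382 + l(-167/(-103)) = 43382 - 167/(-103) = 43382 - 167*(-1/103) = 43382 + 167/103 = 4468513/103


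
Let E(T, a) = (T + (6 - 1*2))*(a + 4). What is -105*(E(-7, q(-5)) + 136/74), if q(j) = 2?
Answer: 62790/37 ≈ 1697.0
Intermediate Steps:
E(T, a) = (4 + T)*(4 + a) (E(T, a) = (T + (6 - 2))*(4 + a) = (T + 4)*(4 + a) = (4 + T)*(4 + a))
-105*(E(-7, q(-5)) + 136/74) = -105*((16 + 4*(-7) + 4*2 - 7*2) + 136/74) = -105*((16 - 28 + 8 - 14) + 136*(1/74)) = -105*(-18 + 68/37) = -105*(-598/37) = 62790/37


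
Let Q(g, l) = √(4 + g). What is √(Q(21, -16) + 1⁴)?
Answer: √6 ≈ 2.4495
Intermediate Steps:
√(Q(21, -16) + 1⁴) = √(√(4 + 21) + 1⁴) = √(√25 + 1) = √(5 + 1) = √6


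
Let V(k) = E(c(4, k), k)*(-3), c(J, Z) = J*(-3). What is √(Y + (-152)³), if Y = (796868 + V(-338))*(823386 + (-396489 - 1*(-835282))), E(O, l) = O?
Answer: 6*√27939777278 ≈ 1.0029e+6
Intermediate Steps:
c(J, Z) = -3*J
V(k) = 36 (V(k) = -3*4*(-3) = -12*(-3) = 36)
Y = 1005835493816 (Y = (796868 + 36)*(823386 + (-396489 - 1*(-835282))) = 796904*(823386 + (-396489 + 835282)) = 796904*(823386 + 438793) = 796904*1262179 = 1005835493816)
√(Y + (-152)³) = √(1005835493816 + (-152)³) = √(1005835493816 - 3511808) = √1005831982008 = 6*√27939777278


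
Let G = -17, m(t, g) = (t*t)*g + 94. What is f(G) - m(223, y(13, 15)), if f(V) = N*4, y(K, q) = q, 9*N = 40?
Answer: -6714101/9 ≈ -7.4601e+5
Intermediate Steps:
N = 40/9 (N = (1/9)*40 = 40/9 ≈ 4.4444)
m(t, g) = 94 + g*t**2 (m(t, g) = t**2*g + 94 = g*t**2 + 94 = 94 + g*t**2)
f(V) = 160/9 (f(V) = (40/9)*4 = 160/9)
f(G) - m(223, y(13, 15)) = 160/9 - (94 + 15*223**2) = 160/9 - (94 + 15*49729) = 160/9 - (94 + 745935) = 160/9 - 1*746029 = 160/9 - 746029 = -6714101/9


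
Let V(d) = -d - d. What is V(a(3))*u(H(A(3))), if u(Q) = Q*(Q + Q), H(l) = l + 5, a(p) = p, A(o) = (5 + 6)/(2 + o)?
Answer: -15552/25 ≈ -622.08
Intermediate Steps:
A(o) = 11/(2 + o)
H(l) = 5 + l
V(d) = -2*d
u(Q) = 2*Q**2 (u(Q) = Q*(2*Q) = 2*Q**2)
V(a(3))*u(H(A(3))) = (-2*3)*(2*(5 + 11/(2 + 3))**2) = -12*(5 + 11/5)**2 = -12*(36/5)**2 = -12*1296/25 = -6*2592/25 = -15552/25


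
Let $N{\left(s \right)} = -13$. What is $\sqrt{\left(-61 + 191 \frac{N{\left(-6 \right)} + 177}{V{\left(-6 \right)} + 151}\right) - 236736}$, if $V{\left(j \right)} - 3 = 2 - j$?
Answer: $\frac{i \sqrt{19164895}}{9} \approx 486.42 i$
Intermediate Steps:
$V{\left(j \right)} = 5 - j$ ($V{\left(j \right)} = 3 - \left(-2 + j\right) = 5 - j$)
$\sqrt{\left(-61 + 191 \frac{N{\left(-6 \right)} + 177}{V{\left(-6 \right)} + 151}\right) - 236736} = \sqrt{\left(-61 + 191 \frac{-13 + 177}{\left(5 - -6\right) + 151}\right) - 236736} = \sqrt{\left(-61 + 191 \frac{164}{\left(5 + 6\right) + 151}\right) - 236736} = \sqrt{\left(-61 + 191 \frac{164}{11 + 151}\right) - 236736} = \sqrt{\left(-61 + 191 \cdot \frac{164}{162}\right) - 236736} = \sqrt{\left(-61 + 191 \cdot 164 \cdot \frac{1}{162}\right) - 236736} = \sqrt{\left(-61 + 191 \cdot \frac{82}{81}\right) - 236736} = \sqrt{\left(-61 + \frac{15662}{81}\right) - 236736} = \sqrt{\frac{10721}{81} - 236736} = \sqrt{- \frac{19164895}{81}} = \frac{i \sqrt{19164895}}{9}$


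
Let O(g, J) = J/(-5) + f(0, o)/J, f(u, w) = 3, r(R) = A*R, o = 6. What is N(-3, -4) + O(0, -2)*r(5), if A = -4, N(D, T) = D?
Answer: 19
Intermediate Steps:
r(R) = -4*R
O(g, J) = 3/J - J/5 (O(g, J) = J/(-5) + 3/J = J*(-⅕) + 3/J = -J/5 + 3/J = 3/J - J/5)
N(-3, -4) + O(0, -2)*r(5) = -3 + (3/(-2) - ⅕*(-2))*(-4*5) = -3 + (3*(-½) + ⅖)*(-20) = -3 + (-3/2 + ⅖)*(-20) = -3 - 11/10*(-20) = -3 + 22 = 19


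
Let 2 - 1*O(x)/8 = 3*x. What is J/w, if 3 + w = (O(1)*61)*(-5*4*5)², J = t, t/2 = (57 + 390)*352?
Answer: -314688/4880003 ≈ -0.064485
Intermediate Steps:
t = 314688 (t = 2*((57 + 390)*352) = 2*(447*352) = 2*157344 = 314688)
O(x) = 16 - 24*x
J = 314688
w = -4880003 (w = -3 + ((16 - 24*1)*61)*(-5*4*5)² = -3 + ((16 - 24)*61)*(-20*5)² = -3 - 8*61*(-100)² = -3 - 488*10000 = -3 - 4880000 = -4880003)
J/w = 314688/(-4880003) = 314688*(-1/4880003) = -314688/4880003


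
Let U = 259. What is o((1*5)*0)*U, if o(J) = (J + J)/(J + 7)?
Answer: 0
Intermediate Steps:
o(J) = 2*J/(7 + J) (o(J) = (2*J)/(7 + J) = 2*J/(7 + J))
o((1*5)*0)*U = (2*((1*5)*0)/(7 + (1*5)*0))*259 = (2*(5*0)/(7 + 5*0))*259 = (2*0/(7 + 0))*259 = (2*0/7)*259 = (2*0*(⅐))*259 = 0*259 = 0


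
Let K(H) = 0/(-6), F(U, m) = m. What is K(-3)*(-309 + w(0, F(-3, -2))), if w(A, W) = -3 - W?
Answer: 0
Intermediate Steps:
K(H) = 0 (K(H) = 0*(-1/6) = 0)
K(-3)*(-309 + w(0, F(-3, -2))) = 0*(-309 + (-3 - 1*(-2))) = 0*(-309 + (-3 + 2)) = 0*(-309 - 1) = 0*(-310) = 0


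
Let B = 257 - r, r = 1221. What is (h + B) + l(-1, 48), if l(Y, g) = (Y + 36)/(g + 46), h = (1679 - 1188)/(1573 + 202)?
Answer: -160735121/166850 ≈ -963.35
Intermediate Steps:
h = 491/1775 ≈ 0.27662
B = -964 (B = 257 - 1*1221 = 257 - 1221 = -964)
l(Y, g) = (36 + Y)/(46 + g)
(h + B) + l(-1, 48) = (491/1775 - 964) + (36 - 1)/(46 + 48) = -1710609/1775 + 35/94 = -160735121/166850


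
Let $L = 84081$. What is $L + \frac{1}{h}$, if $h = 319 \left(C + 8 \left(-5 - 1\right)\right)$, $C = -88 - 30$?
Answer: $\frac{4452425273}{52954} \approx 84081.0$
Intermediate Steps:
$C = -118$ ($C = -88 - 30 = -118$)
$h = -52954$ ($h = 319 \left(-118 + 8 \left(-5 - 1\right)\right) = 319 \left(-118 + 8 \left(-6\right)\right) = 319 \left(-118 - 48\right) = 319 \left(-166\right) = -52954$)
$L + \frac{1}{h} = 84081 + \frac{1}{-52954} = 84081 - \frac{1}{52954} = \frac{4452425273}{52954}$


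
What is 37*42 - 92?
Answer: 1462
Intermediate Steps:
37*42 - 92 = 1554 - 92 = 1462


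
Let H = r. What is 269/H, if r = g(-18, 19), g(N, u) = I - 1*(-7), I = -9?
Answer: -269/2 ≈ -134.50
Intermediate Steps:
g(N, u) = -2 (g(N, u) = -9 - 1*(-7) = -9 + 7 = -2)
r = -2
H = -2
269/H = 269/(-2) = 269*(-1/2) = -269/2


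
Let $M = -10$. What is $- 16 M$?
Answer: $160$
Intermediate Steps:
$- 16 M = \left(-16\right) \left(-10\right) = 160$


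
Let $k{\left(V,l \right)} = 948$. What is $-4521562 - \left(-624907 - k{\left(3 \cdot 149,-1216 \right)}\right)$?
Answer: $-3895707$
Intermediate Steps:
$-4521562 - \left(-624907 - k{\left(3 \cdot 149,-1216 \right)}\right) = -4521562 + \left(\left(1220323 + 948\right) - 595416\right) = -4521562 + \left(1221271 - 595416\right) = -4521562 + 625855 = -3895707$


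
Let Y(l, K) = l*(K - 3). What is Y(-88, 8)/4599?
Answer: -440/4599 ≈ -0.095673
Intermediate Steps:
Y(l, K) = l*(-3 + K)
Y(-88, 8)/4599 = -88*(-3 + 8)/4599 = -88*5*(1/4599) = -440*1/4599 = -440/4599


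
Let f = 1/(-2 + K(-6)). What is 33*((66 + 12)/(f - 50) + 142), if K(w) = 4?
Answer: 4634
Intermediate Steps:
f = 1/2 (f = 1/(-2 + 4) = 1/2 ≈ 0.50000)
33*((66 + 12)/(f - 50) + 142) = 33*((66 + 12)/(1/2 - 50) + 142) = 33*(78/(-99/2) + 142) = 33*(78*(-2/99) + 142) = 33*(-52/33 + 142) = 33*(4634/33) = 4634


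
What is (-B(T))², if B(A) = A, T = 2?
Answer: 4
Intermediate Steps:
(-B(T))² = (-1*2)² = (-2)² = 4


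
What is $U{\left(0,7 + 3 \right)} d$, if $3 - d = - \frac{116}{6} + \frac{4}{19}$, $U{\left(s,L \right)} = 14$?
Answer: $\frac{17654}{57} \approx 309.72$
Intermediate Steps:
$d = \frac{1261}{57}$ ($d = 3 - \left(- \frac{116}{6} + \frac{4}{19}\right) = 3 - \left(\left(-116\right) \frac{1}{6} + 4 \cdot \frac{1}{19}\right) = 3 - \left(- \frac{58}{3} + \frac{4}{19}\right) = 3 - - \frac{1090}{57} = 3 + \frac{1090}{57} = \frac{1261}{57} \approx 22.123$)
$U{\left(0,7 + 3 \right)} d = 14 \cdot \frac{1261}{57} = \frac{17654}{57}$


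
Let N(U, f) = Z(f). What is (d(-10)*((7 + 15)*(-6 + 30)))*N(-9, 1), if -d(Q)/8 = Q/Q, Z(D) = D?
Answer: -4224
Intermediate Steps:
N(U, f) = f
d(Q) = -8 (d(Q) = -8*Q/Q = -8*1 = -8)
(d(-10)*((7 + 15)*(-6 + 30)))*N(-9, 1) = -8*(7 + 15)*(-6 + 30)*1 = -176*24*1 = -8*528*1 = -4224*1 = -4224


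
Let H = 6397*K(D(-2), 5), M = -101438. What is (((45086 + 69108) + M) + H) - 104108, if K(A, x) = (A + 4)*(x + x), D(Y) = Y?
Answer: 36588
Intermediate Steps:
K(A, x) = 2*x*(4 + A) (K(A, x) = (4 + A)*(2*x) = 2*x*(4 + A))
H = 127940 (H = 6397*(2*5*(4 - 2)) = 6397*(2*5*2) = 6397*20 = 127940)
(((45086 + 69108) + M) + H) - 104108 = (((45086 + 69108) - 101438) + 127940) - 104108 = ((114194 - 101438) + 127940) - 104108 = (12756 + 127940) - 104108 = 140696 - 104108 = 36588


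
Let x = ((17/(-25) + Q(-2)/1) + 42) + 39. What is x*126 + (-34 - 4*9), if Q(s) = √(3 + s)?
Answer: 254408/25 ≈ 10176.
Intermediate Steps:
x = 2033/25 (x = ((17/(-25) + √(3 - 2)/1) + 42) + 39 = ((17*(-1/25) + √1*1) + 42) + 39 = ((-17/25 + 1*1) + 42) + 39 = ((-17/25 + 1) + 42) + 39 = (8/25 + 42) + 39 = 1058/25 + 39 = 2033/25 ≈ 81.320)
x*126 + (-34 - 4*9) = (2033/25)*126 + (-34 - 4*9) = 256158/25 + (-34 - 36) = 256158/25 - 70 = 254408/25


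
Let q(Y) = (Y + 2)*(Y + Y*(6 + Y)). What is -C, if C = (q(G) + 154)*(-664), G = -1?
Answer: 98272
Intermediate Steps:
q(Y) = (2 + Y)*(Y + Y*(6 + Y))
C = -98272 (C = (-(14 + (-1)² + 9*(-1)) + 154)*(-664) = (-(14 + 1 - 9) + 154)*(-664) = (-1*6 + 154)*(-664) = (-6 + 154)*(-664) = 148*(-664) = -98272)
-C = -1*(-98272) = 98272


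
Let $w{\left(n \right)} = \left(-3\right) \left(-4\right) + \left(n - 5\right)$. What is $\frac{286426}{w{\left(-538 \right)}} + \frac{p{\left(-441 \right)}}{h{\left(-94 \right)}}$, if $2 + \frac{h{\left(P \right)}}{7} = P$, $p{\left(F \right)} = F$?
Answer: $- \frac{9154481}{16992} \approx -538.75$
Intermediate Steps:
$h{\left(P \right)} = -14 + 7 P$
$w{\left(n \right)} = 7 + n$ ($w{\left(n \right)} = 12 + \left(n - 5\right) = 12 + \left(-5 + n\right) = 7 + n$)
$\frac{286426}{w{\left(-538 \right)}} + \frac{p{\left(-441 \right)}}{h{\left(-94 \right)}} = \frac{286426}{7 - 538} - \frac{441}{-14 + 7 \left(-94\right)} = \frac{286426}{-531} - \frac{441}{-14 - 658} = 286426 \left(- \frac{1}{531}\right) - \frac{441}{-672} = - \frac{286426}{531} - - \frac{21}{32} = - \frac{286426}{531} + \frac{21}{32} = - \frac{9154481}{16992}$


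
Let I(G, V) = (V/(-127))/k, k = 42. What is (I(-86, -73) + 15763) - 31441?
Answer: -83626379/5334 ≈ -15678.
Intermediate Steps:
I(G, V) = -V/5334 (I(G, V) = (V/(-127))/42 = (V*(-1/127))*(1/42) = -V/127*(1/42) = -V/5334)
(I(-86, -73) + 15763) - 31441 = (-1/5334*(-73) + 15763) - 31441 = (73/5334 + 15763) - 31441 = 84079915/5334 - 31441 = -83626379/5334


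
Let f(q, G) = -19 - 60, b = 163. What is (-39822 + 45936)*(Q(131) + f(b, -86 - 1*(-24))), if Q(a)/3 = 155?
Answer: 2360004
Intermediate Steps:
f(q, G) = -79
Q(a) = 465 (Q(a) = 3*155 = 465)
(-39822 + 45936)*(Q(131) + f(b, -86 - 1*(-24))) = (-39822 + 45936)*(465 - 79) = 6114*386 = 2360004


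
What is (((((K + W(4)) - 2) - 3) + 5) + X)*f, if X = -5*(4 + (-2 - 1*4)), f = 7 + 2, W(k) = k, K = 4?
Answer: 162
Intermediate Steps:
f = 9
X = 10 (X = -5*(4 + (-2 - 4)) = -5*(4 - 6) = -5*(-2) = 10)
(((((K + W(4)) - 2) - 3) + 5) + X)*f = (((((4 + 4) - 2) - 3) + 5) + 10)*9 = ((((8 - 2) - 3) + 5) + 10)*9 = (((6 - 3) + 5) + 10)*9 = ((3 + 5) + 10)*9 = (8 + 10)*9 = 18*9 = 162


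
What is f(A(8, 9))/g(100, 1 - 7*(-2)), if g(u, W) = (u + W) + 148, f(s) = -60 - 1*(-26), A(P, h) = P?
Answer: -34/263 ≈ -0.12928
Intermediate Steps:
f(s) = -34 (f(s) = -60 + 26 = -34)
g(u, W) = 148 + W + u (g(u, W) = (W + u) + 148 = 148 + W + u)
f(A(8, 9))/g(100, 1 - 7*(-2)) = -34/(148 + (1 - 7*(-2)) + 100) = -34/(148 + (1 + 14) + 100) = -34/(148 + 15 + 100) = -34/263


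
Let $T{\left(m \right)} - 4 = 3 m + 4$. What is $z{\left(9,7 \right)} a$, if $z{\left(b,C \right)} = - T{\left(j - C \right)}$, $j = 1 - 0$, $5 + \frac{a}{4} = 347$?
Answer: $13680$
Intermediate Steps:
$a = 1368$ ($a = -20 + 4 \cdot 347 = -20 + 1388 = 1368$)
$j = 1$ ($j = 1 + 0 = 1$)
$T{\left(m \right)} = 8 + 3 m$ ($T{\left(m \right)} = 4 + \left(3 m + 4\right) = 4 + \left(4 + 3 m\right) = 8 + 3 m$)
$z{\left(b,C \right)} = -11 + 3 C$ ($z{\left(b,C \right)} = - (8 + 3 \left(1 - C\right)) = - (8 - \left(-3 + 3 C\right)) = - (11 - 3 C) = -11 + 3 C$)
$z{\left(9,7 \right)} a = \left(-11 + 3 \cdot 7\right) 1368 = \left(-11 + 21\right) 1368 = 10 \cdot 1368 = 13680$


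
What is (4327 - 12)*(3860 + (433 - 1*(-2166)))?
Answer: 27870585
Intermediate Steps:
(4327 - 12)*(3860 + (433 - 1*(-2166))) = 4315*(3860 + (433 + 2166)) = 4315*(3860 + 2599) = 4315*6459 = 27870585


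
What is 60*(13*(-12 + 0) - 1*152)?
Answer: -18480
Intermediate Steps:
60*(13*(-12 + 0) - 1*152) = 60*(13*(-12) - 152) = 60*(-156 - 152) = 60*(-308) = -18480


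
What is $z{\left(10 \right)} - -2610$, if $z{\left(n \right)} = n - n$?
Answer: $2610$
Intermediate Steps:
$z{\left(n \right)} = 0$
$z{\left(10 \right)} - -2610 = 0 - -2610 = 0 + 2610 = 2610$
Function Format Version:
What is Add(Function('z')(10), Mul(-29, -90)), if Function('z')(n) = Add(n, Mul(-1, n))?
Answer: 2610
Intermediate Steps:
Function('z')(n) = 0
Add(Function('z')(10), Mul(-29, -90)) = Add(0, Mul(-29, -90)) = Add(0, 2610) = 2610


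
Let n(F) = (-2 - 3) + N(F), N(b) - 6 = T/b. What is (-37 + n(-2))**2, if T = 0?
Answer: 1296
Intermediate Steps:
N(b) = 6 (N(b) = 6 + 0/b = 6 + 0 = 6)
n(F) = 1 (n(F) = (-2 - 3) + 6 = -5 + 6 = 1)
(-37 + n(-2))**2 = (-37 + 1)**2 = (-36)**2 = 1296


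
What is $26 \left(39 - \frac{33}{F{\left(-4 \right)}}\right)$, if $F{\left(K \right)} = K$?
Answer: $\frac{2457}{2} \approx 1228.5$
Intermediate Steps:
$26 \left(39 - \frac{33}{F{\left(-4 \right)}}\right) = 26 \left(39 - \frac{33}{-4}\right) = 26 \left(39 - - \frac{33}{4}\right) = 26 \left(39 + \frac{33}{4}\right) = 26 \cdot \frac{189}{4} = \frac{2457}{2}$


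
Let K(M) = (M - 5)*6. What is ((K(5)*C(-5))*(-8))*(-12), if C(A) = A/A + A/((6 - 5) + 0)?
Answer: 0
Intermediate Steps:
C(A) = 1 + A (C(A) = 1 + A/(1 + 0) = 1 + A/1 = 1 + A*1 = 1 + A)
K(M) = -30 + 6*M (K(M) = (-5 + M)*6 = -30 + 6*M)
((K(5)*C(-5))*(-8))*(-12) = (((-30 + 6*5)*(1 - 5))*(-8))*(-12) = (((-30 + 30)*(-4))*(-8))*(-12) = ((0*(-4))*(-8))*(-12) = (0*(-8))*(-12) = 0*(-12) = 0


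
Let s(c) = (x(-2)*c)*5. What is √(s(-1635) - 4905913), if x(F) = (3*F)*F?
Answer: I*√5004013 ≈ 2237.0*I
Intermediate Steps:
x(F) = 3*F²
s(c) = 60*c (s(c) = ((3*(-2)²)*c)*5 = ((3*4)*c)*5 = (12*c)*5 = 60*c)
√(s(-1635) - 4905913) = √(60*(-1635) - 4905913) = √(-98100 - 4905913) = √(-5004013) = I*√5004013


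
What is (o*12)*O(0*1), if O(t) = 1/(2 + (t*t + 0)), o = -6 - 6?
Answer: -72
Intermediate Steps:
o = -12
O(t) = 1/(2 + t**2) (O(t) = 1/(2 + (t**2 + 0)) = 1/(2 + t**2))
(o*12)*O(0*1) = (-12*12)/(2 + (0*1)**2) = -144/(2 + 0**2) = -144/(2 + 0) = -144/2 = -144*1/2 = -72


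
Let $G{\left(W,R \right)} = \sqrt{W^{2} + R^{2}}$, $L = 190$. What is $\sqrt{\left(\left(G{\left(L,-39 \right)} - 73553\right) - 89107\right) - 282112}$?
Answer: $\sqrt{-444772 + \sqrt{37621}} \approx 666.77 i$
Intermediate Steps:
$G{\left(W,R \right)} = \sqrt{R^{2} + W^{2}}$
$\sqrt{\left(\left(G{\left(L,-39 \right)} - 73553\right) - 89107\right) - 282112} = \sqrt{\left(\left(\sqrt{\left(-39\right)^{2} + 190^{2}} - 73553\right) - 89107\right) - 282112} = \sqrt{\left(\left(\sqrt{1521 + 36100} - 73553\right) - 89107\right) - 282112} = \sqrt{\left(\left(\sqrt{37621} - 73553\right) - 89107\right) - 282112} = \sqrt{\left(\left(-73553 + \sqrt{37621}\right) - 89107\right) - 282112} = \sqrt{\left(-162660 + \sqrt{37621}\right) - 282112} = \sqrt{-444772 + \sqrt{37621}}$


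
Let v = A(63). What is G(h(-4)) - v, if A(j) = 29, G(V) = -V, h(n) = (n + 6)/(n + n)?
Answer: -115/4 ≈ -28.750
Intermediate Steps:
h(n) = (6 + n)/(2*n) (h(n) = (6 + n)/((2*n)) = (6 + n)*(1/(2*n)) = (6 + n)/(2*n))
v = 29
G(h(-4)) - v = -(6 - 4)/(2*(-4)) - 1*29 = -(-1)*2/(2*4) - 29 = -1*(-¼) - 29 = ¼ - 29 = -115/4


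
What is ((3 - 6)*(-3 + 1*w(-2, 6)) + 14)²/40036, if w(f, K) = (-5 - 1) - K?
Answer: 3481/40036 ≈ 0.086947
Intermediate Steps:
w(f, K) = -6 - K
((3 - 6)*(-3 + 1*w(-2, 6)) + 14)²/40036 = ((3 - 6)*(-3 + 1*(-6 - 1*6)) + 14)²/40036 = (-3*(-3 + 1*(-6 - 6)) + 14)²*(1/40036) = (-3*(-3 + 1*(-12)) + 14)²*(1/40036) = (-3*(-3 - 12) + 14)²*(1/40036) = (-3*(-15) + 14)²*(1/40036) = (45 + 14)²*(1/40036) = 59²*(1/40036) = 3481*(1/40036) = 3481/40036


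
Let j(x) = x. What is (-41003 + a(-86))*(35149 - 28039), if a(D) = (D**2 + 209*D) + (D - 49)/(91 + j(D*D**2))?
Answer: -46646876373660/127193 ≈ -3.6674e+8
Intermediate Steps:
a(D) = D**2 + 209*D + (-49 + D)/(91 + D**3) (a(D) = (D**2 + 209*D) + (D - 49)/(91 + D*D**2) = (D**2 + 209*D) + (-49 + D)/(91 + D**3) = D**2 + 209*D + (-49 + D)/(91 + D**3))
(-41003 + a(-86))*(35149 - 28039) = (-41003 + (-49 + (-86)**5 + 91*(-86)**2 + 209*(-86)**4 + 19020*(-86))/(91 + (-86)**3))*(35149 - 28039) = (-41003 + (-49 - 4704270176 + 91*7396 + 209*54700816 - 1635720)/(91 - 636056))*7110 = (-41003 + (-49 - 4704270176 + 673036 + 11432470544 - 1635720)/(-635965))*7110 = (-41003 - 1/635965*6727237635)*7110 = (-41003 - 1345447527/127193)*7110 = -6560742106/127193*7110 = -46646876373660/127193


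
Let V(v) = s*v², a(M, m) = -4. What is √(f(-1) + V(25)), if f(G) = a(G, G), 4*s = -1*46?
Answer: I*√28766/2 ≈ 84.803*I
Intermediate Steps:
s = -23/2 (s = (-1*46)/4 = (¼)*(-46) = -23/2 ≈ -11.500)
V(v) = -23*v²/2
f(G) = -4
√(f(-1) + V(25)) = √(-4 - 23/2*25²) = √(-4 - 23/2*625) = √(-4 - 14375/2) = √(-14383/2) = I*√28766/2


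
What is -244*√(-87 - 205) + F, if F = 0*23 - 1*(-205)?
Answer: 205 - 488*I*√73 ≈ 205.0 - 4169.5*I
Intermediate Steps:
F = 205 (F = 0 + 205 = 205)
-244*√(-87 - 205) + F = -244*√(-87 - 205) + 205 = -488*I*√73 + 205 = 205 - 488*I*√73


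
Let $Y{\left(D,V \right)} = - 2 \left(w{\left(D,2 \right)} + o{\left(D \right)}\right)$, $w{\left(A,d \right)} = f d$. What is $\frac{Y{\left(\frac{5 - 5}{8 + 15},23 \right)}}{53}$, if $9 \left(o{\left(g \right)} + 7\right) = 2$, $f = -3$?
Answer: $\frac{230}{477} \approx 0.48218$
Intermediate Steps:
$o{\left(g \right)} = - \frac{61}{9}$ ($o{\left(g \right)} = -7 + \frac{1}{9} \cdot 2 = -7 + \frac{2}{9} = - \frac{61}{9}$)
$w{\left(A,d \right)} = - 3 d$
$Y{\left(D,V \right)} = \frac{230}{9}$ ($Y{\left(D,V \right)} = - 2 \left(\left(-3\right) 2 - \frac{61}{9}\right) = - 2 \left(-6 - \frac{61}{9}\right) = \left(-2\right) \left(- \frac{115}{9}\right) = \frac{230}{9}$)
$\frac{Y{\left(\frac{5 - 5}{8 + 15},23 \right)}}{53} = \frac{230}{9 \cdot 53} = \frac{230}{9} \cdot \frac{1}{53} = \frac{230}{477}$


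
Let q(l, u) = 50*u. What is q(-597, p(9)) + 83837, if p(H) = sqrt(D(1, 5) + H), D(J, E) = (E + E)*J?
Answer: 83837 + 50*sqrt(19) ≈ 84055.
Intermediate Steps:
D(J, E) = 2*E*J (D(J, E) = (2*E)*J = 2*E*J)
p(H) = sqrt(10 + H) (p(H) = sqrt(2*5*1 + H) = sqrt(10 + H))
q(-597, p(9)) + 83837 = 50*sqrt(10 + 9) + 83837 = 50*sqrt(19) + 83837 = 83837 + 50*sqrt(19)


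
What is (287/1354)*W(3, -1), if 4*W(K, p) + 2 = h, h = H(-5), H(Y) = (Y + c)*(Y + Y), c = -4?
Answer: 3157/677 ≈ 4.6632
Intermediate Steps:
H(Y) = 2*Y*(-4 + Y) (H(Y) = (Y - 4)*(Y + Y) = (-4 + Y)*(2*Y) = 2*Y*(-4 + Y))
h = 90 (h = 2*(-5)*(-4 - 5) = 2*(-5)*(-9) = 90)
W(K, p) = 22 (W(K, p) = -½ + (¼)*90 = -½ + 45/2 = 22)
(287/1354)*W(3, -1) = (287/1354)*22 = 3157/677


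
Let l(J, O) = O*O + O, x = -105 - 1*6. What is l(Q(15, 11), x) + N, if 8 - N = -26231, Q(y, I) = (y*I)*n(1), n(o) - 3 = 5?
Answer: 38449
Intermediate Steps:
x = -111 (x = -105 - 6 = -111)
n(o) = 8 (n(o) = 3 + 5 = 8)
Q(y, I) = 8*I*y (Q(y, I) = (y*I)*8 = (I*y)*8 = 8*I*y)
l(J, O) = O + O² (l(J, O) = O² + O = O + O²)
N = 26239 (N = 8 - 1*(-26231) = 8 + 26231 = 26239)
l(Q(15, 11), x) + N = -111*(1 - 111) + 26239 = -111*(-110) + 26239 = 12210 + 26239 = 38449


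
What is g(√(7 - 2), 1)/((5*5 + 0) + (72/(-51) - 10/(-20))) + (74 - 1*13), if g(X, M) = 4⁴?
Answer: 58663/819 ≈ 71.628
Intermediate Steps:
g(X, M) = 256
g(√(7 - 2), 1)/((5*5 + 0) + (72/(-51) - 10/(-20))) + (74 - 1*13) = 256/((5*5 + 0) + (72/(-51) - 10/(-20))) + (74 - 1*13) = 256/((25 + 0) + (72*(-1/51) - 10*(-1/20))) + (74 - 13) = 256/(25 + (-24/17 + ½)) + 61 = 256/(25 - 31/34) + 61 = 256/(819/34) + 61 = (34/819)*256 + 61 = 8704/819 + 61 = 58663/819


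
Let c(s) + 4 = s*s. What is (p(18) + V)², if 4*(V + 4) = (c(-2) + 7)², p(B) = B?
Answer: 11025/16 ≈ 689.06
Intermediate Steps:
c(s) = -4 + s² (c(s) = -4 + s*s = -4 + s²)
V = 33/4 (V = -4 + ((-4 + (-2)²) + 7)²/4 = -4 + ((-4 + 4) + 7)²/4 = -4 + (0 + 7)²/4 = -4 + (¼)*7² = -4 + (¼)*49 = -4 + 49/4 = 33/4 ≈ 8.2500)
(p(18) + V)² = (18 + 33/4)² = (105/4)² = 11025/16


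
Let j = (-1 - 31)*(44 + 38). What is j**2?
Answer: 6885376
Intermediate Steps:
j = -2624 (j = -32*82 = -2624)
j**2 = (-2624)**2 = 6885376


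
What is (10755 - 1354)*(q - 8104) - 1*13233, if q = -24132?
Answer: -303063869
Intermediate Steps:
(10755 - 1354)*(q - 8104) - 1*13233 = (10755 - 1354)*(-24132 - 8104) - 1*13233 = 9401*(-32236) - 13233 = -303050636 - 13233 = -303063869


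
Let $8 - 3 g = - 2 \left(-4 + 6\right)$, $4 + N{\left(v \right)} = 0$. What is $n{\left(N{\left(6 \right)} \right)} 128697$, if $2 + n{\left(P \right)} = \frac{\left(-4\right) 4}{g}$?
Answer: $-772182$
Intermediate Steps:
$N{\left(v \right)} = -4$ ($N{\left(v \right)} = -4 + 0 = -4$)
$g = 4$ ($g = \frac{8}{3} - \frac{\left(-2\right) \left(-4 + 6\right)}{3} = \frac{8}{3} - \frac{\left(-2\right) 2}{3} = \frac{8}{3} - - \frac{4}{3} = \frac{8}{3} + \frac{4}{3} = 4$)
$n{\left(P \right)} = -6$ ($n{\left(P \right)} = -2 + \frac{\left(-4\right) 4}{4} = -2 - 4 = -6$)
$n{\left(N{\left(6 \right)} \right)} 128697 = \left(-6\right) 128697 = -772182$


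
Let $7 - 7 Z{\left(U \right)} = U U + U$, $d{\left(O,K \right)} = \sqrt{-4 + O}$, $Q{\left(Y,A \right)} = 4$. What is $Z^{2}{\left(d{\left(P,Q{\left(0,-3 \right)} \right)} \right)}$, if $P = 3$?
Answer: $\frac{\left(8 - i\right)^{2}}{49} \approx 1.2857 - 0.32653 i$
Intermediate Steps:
$Z{\left(U \right)} = 1 - \frac{U}{7} - \frac{U^{2}}{7}$ ($Z{\left(U \right)} = 1 - \frac{U U + U}{7} = 1 - \frac{U^{2} + U}{7} = 1 - \frac{U + U^{2}}{7} = 1 - \left(\frac{U}{7} + \frac{U^{2}}{7}\right) = 1 - \frac{U}{7} - \frac{U^{2}}{7}$)
$Z^{2}{\left(d{\left(P,Q{\left(0,-3 \right)} \right)} \right)} = \left(1 - \frac{\sqrt{-4 + 3}}{7} - \frac{\left(\sqrt{-4 + 3}\right)^{2}}{7}\right)^{2} = \left(1 - \frac{\sqrt{-1}}{7} - \frac{\left(\sqrt{-1}\right)^{2}}{7}\right)^{2} = \left(1 - \frac{i}{7} - \frac{i^{2}}{7}\right)^{2} = \left(1 - \frac{i}{7} - - \frac{1}{7}\right)^{2} = \left(1 - \frac{i}{7} + \frac{1}{7}\right)^{2} = \left(\frac{8}{7} - \frac{i}{7}\right)^{2}$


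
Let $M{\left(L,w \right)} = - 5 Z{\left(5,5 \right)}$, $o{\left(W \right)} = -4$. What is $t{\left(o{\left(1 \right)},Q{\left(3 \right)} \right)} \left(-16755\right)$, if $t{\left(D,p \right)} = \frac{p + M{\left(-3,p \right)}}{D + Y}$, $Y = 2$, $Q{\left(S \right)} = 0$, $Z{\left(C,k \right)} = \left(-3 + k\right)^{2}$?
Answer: $-167550$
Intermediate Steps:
$M{\left(L,w \right)} = -20$ ($M{\left(L,w \right)} = - 5 \left(-3 + 5\right)^{2} = - 5 \cdot 2^{2} = \left(-5\right) 4 = -20$)
$t{\left(D,p \right)} = \frac{-20 + p}{2 + D}$ ($t{\left(D,p \right)} = \frac{p - 20}{D + 2} = \frac{-20 + p}{2 + D}$)
$t{\left(o{\left(1 \right)},Q{\left(3 \right)} \right)} \left(-16755\right) = \frac{-20 + 0}{2 - 4} \left(-16755\right) = \frac{1}{-2} \left(-20\right) \left(-16755\right) = \left(- \frac{1}{2}\right) \left(-20\right) \left(-16755\right) = 10 \left(-16755\right) = -167550$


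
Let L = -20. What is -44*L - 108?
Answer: 772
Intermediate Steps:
-44*L - 108 = -44*(-20) - 108 = 880 - 108 = 772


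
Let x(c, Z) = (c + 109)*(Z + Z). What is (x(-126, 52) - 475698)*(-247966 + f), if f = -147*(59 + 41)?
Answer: 125414084356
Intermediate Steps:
f = -14700 (f = -147*100 = -14700)
x(c, Z) = 2*Z*(109 + c) (x(c, Z) = (109 + c)*(2*Z) = 2*Z*(109 + c))
(x(-126, 52) - 475698)*(-247966 + f) = (2*52*(109 - 126) - 475698)*(-247966 - 14700) = (2*52*(-17) - 475698)*(-262666) = (-1768 - 475698)*(-262666) = -477466*(-262666) = 125414084356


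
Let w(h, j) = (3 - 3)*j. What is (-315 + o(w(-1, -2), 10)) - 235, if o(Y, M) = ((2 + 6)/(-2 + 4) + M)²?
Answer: -354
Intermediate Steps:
w(h, j) = 0 (w(h, j) = 0*j = 0)
o(Y, M) = (4 + M)² (o(Y, M) = (8/2 + M)² = (8*(½) + M)² = (4 + M)²)
(-315 + o(w(-1, -2), 10)) - 235 = (-315 + (4 + 10)²) - 235 = (-315 + 14²) - 235 = (-315 + 196) - 235 = -119 - 235 = -354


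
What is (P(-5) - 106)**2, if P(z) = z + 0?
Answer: 12321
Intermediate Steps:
P(z) = z
(P(-5) - 106)**2 = (-5 - 106)**2 = (-111)**2 = 12321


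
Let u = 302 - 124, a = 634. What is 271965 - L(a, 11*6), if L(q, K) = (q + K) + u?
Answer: 271087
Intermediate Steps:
u = 178
L(q, K) = 178 + K + q (L(q, K) = (q + K) + 178 = (K + q) + 178 = 178 + K + q)
271965 - L(a, 11*6) = 271965 - (178 + 11*6 + 634) = 271965 - (178 + 66 + 634) = 271965 - 1*878 = 271965 - 878 = 271087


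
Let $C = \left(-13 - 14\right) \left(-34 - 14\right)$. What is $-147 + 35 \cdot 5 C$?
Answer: $226653$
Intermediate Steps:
$C = 1296$ ($C = \left(-27\right) \left(-48\right) = 1296$)
$-147 + 35 \cdot 5 C = -147 + 35 \cdot 5 \cdot 1296 = -147 + 175 \cdot 1296 = -147 + 226800 = 226653$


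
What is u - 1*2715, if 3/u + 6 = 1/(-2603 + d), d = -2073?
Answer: -76188783/28057 ≈ -2715.5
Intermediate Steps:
u = -14028/28057 (u = 3/(-6 + 1/(-2603 - 2073)) = 3/(-6 + 1/(-4676)) = 3/(-6 - 1/4676) = 3/(-28057/4676) = 3*(-4676/28057) = -14028/28057 ≈ -0.49998)
u - 1*2715 = -14028/28057 - 1*2715 = -14028/28057 - 2715 = -76188783/28057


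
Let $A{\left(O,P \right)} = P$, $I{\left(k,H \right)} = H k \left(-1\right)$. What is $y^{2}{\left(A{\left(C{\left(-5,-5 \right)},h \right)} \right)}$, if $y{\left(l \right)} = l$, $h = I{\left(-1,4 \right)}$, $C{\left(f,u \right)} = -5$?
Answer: $16$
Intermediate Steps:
$I{\left(k,H \right)} = - H k$
$h = 4$ ($h = \left(-1\right) 4 \left(-1\right) = 4$)
$y^{2}{\left(A{\left(C{\left(-5,-5 \right)},h \right)} \right)} = 4^{2} = 16$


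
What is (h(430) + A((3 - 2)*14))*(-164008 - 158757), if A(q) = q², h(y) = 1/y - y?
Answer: 6495258307/86 ≈ 7.5526e+7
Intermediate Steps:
(h(430) + A((3 - 2)*14))*(-164008 - 158757) = ((1/430 - 1*430) + ((3 - 2)*14)²)*(-164008 - 158757) = ((1/430 - 430) + (1*14)²)*(-322765) = (-184899/430 + 14²)*(-322765) = (-184899/430 + 196)*(-322765) = -100619/430*(-322765) = 6495258307/86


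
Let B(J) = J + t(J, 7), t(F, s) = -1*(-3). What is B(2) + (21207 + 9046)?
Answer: 30258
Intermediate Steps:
t(F, s) = 3
B(J) = 3 + J (B(J) = J + 3 = 3 + J)
B(2) + (21207 + 9046) = (3 + 2) + (21207 + 9046) = 5 + 30253 = 30258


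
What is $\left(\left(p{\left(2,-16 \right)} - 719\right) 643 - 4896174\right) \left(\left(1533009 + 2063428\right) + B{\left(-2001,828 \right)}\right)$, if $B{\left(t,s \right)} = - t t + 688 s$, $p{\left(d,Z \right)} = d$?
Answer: $-868402930500$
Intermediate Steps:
$B{\left(t,s \right)} = - t^{2} + 688 s$
$\left(\left(p{\left(2,-16 \right)} - 719\right) 643 - 4896174\right) \left(\left(1533009 + 2063428\right) + B{\left(-2001,828 \right)}\right) = \left(\left(2 - 719\right) 643 - 4896174\right) \left(\left(1533009 + 2063428\right) + \left(- \left(-2001\right)^{2} + 688 \cdot 828\right)\right) = \left(\left(-717\right) 643 - 4896174\right) \left(3596437 + \left(\left(-1\right) 4004001 + 569664\right)\right) = \left(-461031 - 4896174\right) \left(3596437 + \left(-4004001 + 569664\right)\right) = - 5357205 \left(3596437 - 3434337\right) = \left(-5357205\right) 162100 = -868402930500$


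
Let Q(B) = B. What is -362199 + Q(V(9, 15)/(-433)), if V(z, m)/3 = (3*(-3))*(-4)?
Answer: -156832275/433 ≈ -3.6220e+5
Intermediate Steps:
V(z, m) = 108 (V(z, m) = 3*((3*(-3))*(-4)) = 3*(-9*(-4)) = 3*36 = 108)
-362199 + Q(V(9, 15)/(-433)) = -362199 + 108/(-433) = -362199 + 108*(-1/433) = -362199 - 108/433 = -156832275/433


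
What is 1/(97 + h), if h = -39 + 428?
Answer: 1/486 ≈ 0.0020576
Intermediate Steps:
h = 389
1/(97 + h) = 1/(97 + 389) = 1/486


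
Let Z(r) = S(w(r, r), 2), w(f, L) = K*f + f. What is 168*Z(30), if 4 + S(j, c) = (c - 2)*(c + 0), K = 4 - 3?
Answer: -672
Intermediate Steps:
K = 1
w(f, L) = 2*f (w(f, L) = 1*f + f = f + f = 2*f)
S(j, c) = -4 + c*(-2 + c) (S(j, c) = -4 + (c - 2)*(c + 0) = -4 + (-2 + c)*c = -4 + c*(-2 + c))
Z(r) = -4 (Z(r) = -4 + 2² - 2*2 = -4 + 4 - 4 = -4)
168*Z(30) = 168*(-4) = -672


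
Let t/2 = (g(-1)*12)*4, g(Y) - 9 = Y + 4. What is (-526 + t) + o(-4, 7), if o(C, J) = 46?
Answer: 672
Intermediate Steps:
g(Y) = 13 + Y (g(Y) = 9 + (Y + 4) = 9 + (4 + Y) = 13 + Y)
t = 1152 (t = 2*(((13 - 1)*12)*4) = 2*((12*12)*4) = 2*(144*4) = 2*576 = 1152)
(-526 + t) + o(-4, 7) = (-526 + 1152) + 46 = 626 + 46 = 672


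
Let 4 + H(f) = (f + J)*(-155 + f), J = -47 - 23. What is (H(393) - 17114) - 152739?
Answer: -92983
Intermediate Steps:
J = -70
H(f) = -4 + (-155 + f)*(-70 + f) (H(f) = -4 + (f - 70)*(-155 + f) = -4 + (-70 + f)*(-155 + f) = -4 + (-155 + f)*(-70 + f))
(H(393) - 17114) - 152739 = ((10846 + 393² - 225*393) - 17114) - 152739 = ((10846 + 154449 - 88425) - 17114) - 152739 = (76870 - 17114) - 152739 = 59756 - 152739 = -92983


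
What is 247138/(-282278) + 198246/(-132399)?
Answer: -314472725/132529521 ≈ -2.3728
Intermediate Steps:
247138/(-282278) + 198246/(-132399) = 247138*(-1/282278) + 198246*(-1/132399) = -123569/141139 - 1406/939 = -314472725/132529521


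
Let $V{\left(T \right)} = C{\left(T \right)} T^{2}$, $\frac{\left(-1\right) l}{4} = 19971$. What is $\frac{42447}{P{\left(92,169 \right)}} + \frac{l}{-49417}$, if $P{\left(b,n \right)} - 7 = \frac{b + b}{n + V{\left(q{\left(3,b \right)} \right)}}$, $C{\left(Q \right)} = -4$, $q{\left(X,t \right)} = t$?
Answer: $\frac{70680788369613}{11643880625} \approx 6070.2$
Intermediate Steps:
$l = -79884$ ($l = \left(-4\right) 19971 = -79884$)
$V{\left(T \right)} = - 4 T^{2}$
$P{\left(b,n \right)} = 7 + \frac{2 b}{n - 4 b^{2}}$ ($P{\left(b,n \right)} = 7 + \frac{b + b}{n - 4 b^{2}} = 7 + \frac{2 b}{n - 4 b^{2}}$)
$\frac{42447}{P{\left(92,169 \right)}} + \frac{l}{-49417} = \frac{42447}{\frac{1}{169 - 4 \cdot 92^{2}} \left(- 28 \cdot 92^{2} + 2 \cdot 92 + 7 \cdot 169\right)} - \frac{79884}{-49417} = \frac{42447}{\frac{1}{169 - 33856} \left(\left(-28\right) 8464 + 184 + 1183\right)} - - \frac{79884}{49417} = \frac{42447}{\frac{1}{169 - 33856} \left(-236992 + 184 + 1183\right)} + \frac{79884}{49417} = \frac{42447}{\frac{1}{-33687} \left(-235625\right)} + \frac{79884}{49417} = \frac{42447}{\left(- \frac{1}{33687}\right) \left(-235625\right)} + \frac{79884}{49417} = \frac{42447}{\frac{235625}{33687}} + \frac{79884}{49417} = 42447 \cdot \frac{33687}{235625} + \frac{79884}{49417} = \frac{1429912089}{235625} + \frac{79884}{49417} = \frac{70680788369613}{11643880625}$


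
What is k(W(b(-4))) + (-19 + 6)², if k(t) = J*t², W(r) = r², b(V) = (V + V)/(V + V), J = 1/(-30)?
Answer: 5069/30 ≈ 168.97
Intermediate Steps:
J = -1/30 ≈ -0.033333
b(V) = 1 (b(V) = (2*V)/((2*V)) = (2*V)*(1/(2*V)) = 1)
k(t) = -t²/30
k(W(b(-4))) + (-19 + 6)² = -(1²)²/30 + (-19 + 6)² = -1/30*1² + (-13)² = -1/30*1 + 169 = -1/30 + 169 = 5069/30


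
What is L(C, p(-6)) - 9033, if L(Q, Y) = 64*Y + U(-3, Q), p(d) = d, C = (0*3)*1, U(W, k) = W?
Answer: -9420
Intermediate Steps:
C = 0 (C = 0*1 = 0)
L(Q, Y) = -3 + 64*Y (L(Q, Y) = 64*Y - 3 = -3 + 64*Y)
L(C, p(-6)) - 9033 = (-3 + 64*(-6)) - 9033 = (-3 - 384) - 9033 = -387 - 9033 = -9420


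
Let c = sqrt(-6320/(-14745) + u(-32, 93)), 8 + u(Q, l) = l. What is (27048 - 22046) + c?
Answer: 5002 + sqrt(742938621)/2949 ≈ 5011.2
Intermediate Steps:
u(Q, l) = -8 + l
c = sqrt(742938621)/2949 (c = sqrt(-6320/(-14745) + (-8 + 93)) = sqrt(-6320*(-1/14745) + 85) = sqrt(1264/2949 + 85) = sqrt(251929/2949) = sqrt(742938621)/2949 ≈ 9.2428)
(27048 - 22046) + c = (27048 - 22046) + sqrt(742938621)/2949 = 5002 + sqrt(742938621)/2949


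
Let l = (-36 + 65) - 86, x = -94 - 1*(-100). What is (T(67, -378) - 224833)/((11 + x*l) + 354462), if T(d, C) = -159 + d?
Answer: -224925/354131 ≈ -0.63515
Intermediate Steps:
x = 6 (x = -94 + 100 = 6)
l = -57 (l = 29 - 86 = -57)
(T(67, -378) - 224833)/((11 + x*l) + 354462) = ((-159 + 67) - 224833)/((11 + 6*(-57)) + 354462) = (-92 - 224833)/((11 - 342) + 354462) = -224925/(-331 + 354462) = -224925/354131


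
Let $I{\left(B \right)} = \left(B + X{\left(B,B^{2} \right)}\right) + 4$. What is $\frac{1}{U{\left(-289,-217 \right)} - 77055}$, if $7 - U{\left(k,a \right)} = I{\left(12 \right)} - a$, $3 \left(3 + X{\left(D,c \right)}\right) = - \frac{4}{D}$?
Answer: $- \frac{9}{695501} \approx -1.294 \cdot 10^{-5}$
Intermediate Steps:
$X{\left(D,c \right)} = -3 - \frac{4}{3 D}$ ($X{\left(D,c \right)} = -3 + \frac{\left(-4\right) \frac{1}{D}}{3} = -3 - \frac{4}{3 D}$)
$I{\left(B \right)} = 1 + B - \frac{4}{3 B}$ ($I{\left(B \right)} = \left(B - \left(3 + \frac{4}{3 B}\right)\right) + 4 = \left(-3 + B - \frac{4}{3 B}\right) + 4 = 1 + B - \frac{4}{3 B}$)
$U{\left(k,a \right)} = - \frac{53}{9} + a$ ($U{\left(k,a \right)} = 7 - \left(\left(1 + 12 - \frac{4}{3 \cdot 12}\right) - a\right) = 7 - \left(\left(1 + 12 - \frac{1}{9}\right) - a\right) = 7 - \left(\frac{116}{9} - a\right) = 7 + \left(- \frac{116}{9} + a\right) = - \frac{53}{9} + a$)
$\frac{1}{U{\left(-289,-217 \right)} - 77055} = \frac{1}{\left(- \frac{53}{9} - 217\right) - 77055} = \frac{1}{- \frac{2006}{9} - 77055} = \frac{1}{- \frac{695501}{9}} = - \frac{9}{695501}$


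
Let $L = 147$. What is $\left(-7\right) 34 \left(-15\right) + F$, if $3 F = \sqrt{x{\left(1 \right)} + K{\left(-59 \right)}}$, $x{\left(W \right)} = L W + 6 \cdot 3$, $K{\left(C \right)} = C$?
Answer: $3570 + \frac{\sqrt{106}}{3} \approx 3573.4$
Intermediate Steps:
$x{\left(W \right)} = 18 + 147 W$ ($x{\left(W \right)} = 147 W + 6 \cdot 3 = 147 W + 18 = 18 + 147 W$)
$F = \frac{\sqrt{106}}{3}$ ($F = \frac{\sqrt{\left(18 + 147 \cdot 1\right) - 59}}{3} = \frac{\sqrt{\left(18 + 147\right) - 59}}{3} = \frac{\sqrt{165 - 59}}{3} = \frac{\sqrt{106}}{3} \approx 3.4319$)
$\left(-7\right) 34 \left(-15\right) + F = \left(-7\right) 34 \left(-15\right) + \frac{\sqrt{106}}{3} = \left(-238\right) \left(-15\right) + \frac{\sqrt{106}}{3} = 3570 + \frac{\sqrt{106}}{3}$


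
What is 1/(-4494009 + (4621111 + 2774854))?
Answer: 1/2901956 ≈ 3.4460e-7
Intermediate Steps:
1/(-4494009 + (4621111 + 2774854)) = 1/(-4494009 + 7395965) = 1/2901956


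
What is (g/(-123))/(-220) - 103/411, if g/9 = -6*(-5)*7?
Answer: -67013/370722 ≈ -0.18076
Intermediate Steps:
g = 1890 (g = 9*(-6*(-5)*7) = 9*(30*7) = 9*210 = 1890)
(g/(-123))/(-220) - 103/411 = (1890/(-123))/(-220) - 103/411 = (1890*(-1/123))*(-1/220) - 103*1/411 = -630/41*(-1/220) - 103/411 = 63/902 - 103/411 = -67013/370722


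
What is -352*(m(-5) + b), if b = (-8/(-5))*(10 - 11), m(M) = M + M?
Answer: 20416/5 ≈ 4083.2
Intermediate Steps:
m(M) = 2*M
b = -8/5 (b = -8*(-1/5)*(-1) = (8/5)*(-1) = -8/5 ≈ -1.6000)
-352*(m(-5) + b) = -352*(2*(-5) - 8/5) = -352*(-10 - 8/5) = -352*(-58/5) = 20416/5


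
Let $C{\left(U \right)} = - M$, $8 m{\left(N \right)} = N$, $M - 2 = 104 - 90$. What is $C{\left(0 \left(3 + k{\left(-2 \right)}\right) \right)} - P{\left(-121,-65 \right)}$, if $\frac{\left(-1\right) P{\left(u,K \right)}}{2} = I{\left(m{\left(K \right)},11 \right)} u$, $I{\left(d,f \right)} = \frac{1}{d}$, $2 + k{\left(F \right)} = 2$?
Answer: $\frac{896}{65} \approx 13.785$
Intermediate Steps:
$M = 16$ ($M = 2 + \left(104 - 90\right) = 2 + 14 = 16$)
$m{\left(N \right)} = \frac{N}{8}$
$k{\left(F \right)} = 0$ ($k{\left(F \right)} = -2 + 2 = 0$)
$C{\left(U \right)} = -16$ ($C{\left(U \right)} = \left(-1\right) 16 = -16$)
$P{\left(u,K \right)} = - \frac{16 u}{K}$ ($P{\left(u,K \right)} = - 2 \frac{u}{\frac{1}{8} K} = - 2 \frac{8}{K} u = - 2 \frac{8 u}{K} = - \frac{16 u}{K}$)
$C{\left(0 \left(3 + k{\left(-2 \right)}\right) \right)} - P{\left(-121,-65 \right)} = -16 - \left(-16\right) \left(-121\right) \frac{1}{-65} = -16 - \left(-16\right) \left(-121\right) \left(- \frac{1}{65}\right) = -16 - - \frac{1936}{65} = -16 + \frac{1936}{65} = \frac{896}{65}$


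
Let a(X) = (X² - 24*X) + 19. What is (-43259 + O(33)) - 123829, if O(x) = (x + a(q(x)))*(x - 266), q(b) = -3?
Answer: -198077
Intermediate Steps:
a(X) = 19 + X² - 24*X
O(x) = (-266 + x)*(100 + x) (O(x) = (x + (19 + (-3)² - 24*(-3)))*(x - 266) = (x + (19 + 9 + 72))*(-266 + x) = (x + 100)*(-266 + x) = (100 + x)*(-266 + x) = (-266 + x)*(100 + x))
(-43259 + O(33)) - 123829 = (-43259 + (-26600 + 33² - 166*33)) - 123829 = (-43259 + (-26600 + 1089 - 5478)) - 123829 = (-43259 - 30989) - 123829 = -74248 - 123829 = -198077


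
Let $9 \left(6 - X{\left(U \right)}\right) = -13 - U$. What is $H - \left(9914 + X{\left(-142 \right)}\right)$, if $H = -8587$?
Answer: $- \frac{55478}{3} \approx -18493.0$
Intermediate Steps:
$X{\left(U \right)} = \frac{67}{9} + \frac{U}{9}$ ($X{\left(U \right)} = 6 - \frac{-13 - U}{9} = 6 + \left(\frac{13}{9} + \frac{U}{9}\right) = \frac{67}{9} + \frac{U}{9}$)
$H - \left(9914 + X{\left(-142 \right)}\right) = -8587 - \left(\frac{89293}{9} - \frac{142}{9}\right) = -8587 - \frac{29717}{3} = - \frac{55478}{3}$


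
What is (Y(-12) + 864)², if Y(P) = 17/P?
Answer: 107143201/144 ≈ 7.4405e+5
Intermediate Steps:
(Y(-12) + 864)² = (17/(-12) + 864)² = (17*(-1/12) + 864)² = (-17/12 + 864)² = (10351/12)² = 107143201/144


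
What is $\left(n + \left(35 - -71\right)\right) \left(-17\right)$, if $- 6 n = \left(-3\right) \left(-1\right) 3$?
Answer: $- \frac{3553}{2} \approx -1776.5$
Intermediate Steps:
$n = - \frac{3}{2}$ ($n = - \frac{\left(-3\right) \left(-1\right) 3}{6} = - \frac{3 \cdot 3}{6} = \left(- \frac{1}{6}\right) 9 = - \frac{3}{2} \approx -1.5$)
$\left(n + \left(35 - -71\right)\right) \left(-17\right) = \left(- \frac{3}{2} + \left(35 - -71\right)\right) \left(-17\right) = \left(- \frac{3}{2} + \left(35 + 71\right)\right) \left(-17\right) = \left(- \frac{3}{2} + 106\right) \left(-17\right) = \frac{209}{2} \left(-17\right) = - \frac{3553}{2}$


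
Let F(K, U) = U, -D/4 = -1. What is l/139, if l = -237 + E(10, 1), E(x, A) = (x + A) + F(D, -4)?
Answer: -230/139 ≈ -1.6547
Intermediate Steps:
D = 4 (D = -4*(-1) = 4)
E(x, A) = -4 + A + x (E(x, A) = (x + A) - 4 = (A + x) - 4 = -4 + A + x)
l = -230 (l = -237 + (-4 + 1 + 10) = -237 + 7 = -230)
l/139 = -230/139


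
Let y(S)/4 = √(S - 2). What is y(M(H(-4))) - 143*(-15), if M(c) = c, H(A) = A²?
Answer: 2145 + 4*√14 ≈ 2160.0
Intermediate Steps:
y(S) = 4*√(-2 + S) (y(S) = 4*√(S - 2) = 4*√(-2 + S))
y(M(H(-4))) - 143*(-15) = 4*√(-2 + (-4)²) - 143*(-15) = 4*√(-2 + 16) + 2145 = 4*√14 + 2145 = 2145 + 4*√14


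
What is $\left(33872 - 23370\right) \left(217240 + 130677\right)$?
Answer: $3653824334$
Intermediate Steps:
$\left(33872 - 23370\right) \left(217240 + 130677\right) = \left(33872 - 23370\right) 347917 = 10502 \cdot 347917 = 3653824334$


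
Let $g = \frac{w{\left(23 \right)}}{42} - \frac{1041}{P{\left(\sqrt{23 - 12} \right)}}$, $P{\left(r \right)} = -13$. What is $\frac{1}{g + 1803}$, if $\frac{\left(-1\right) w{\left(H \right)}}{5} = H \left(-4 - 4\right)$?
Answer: $\frac{273}{520060} \approx 0.00052494$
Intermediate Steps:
$w{\left(H \right)} = 40 H$ ($w{\left(H \right)} = - 5 H \left(-4 - 4\right) = - 5 H \left(-8\right) = - 5 \left(- 8 H\right) = 40 H$)
$g = \frac{27841}{273}$ ($g = \frac{40 \cdot 23}{42} - \frac{1041}{-13} = 920 \cdot \frac{1}{42} - - \frac{1041}{13} = \frac{460}{21} + \frac{1041}{13} = \frac{27841}{273} \approx 101.98$)
$\frac{1}{g + 1803} = \frac{1}{\frac{27841}{273} + 1803} = \frac{1}{\frac{520060}{273}} = \frac{273}{520060}$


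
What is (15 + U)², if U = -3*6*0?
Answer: 225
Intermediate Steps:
U = 0 (U = -18*0 = 0)
(15 + U)² = (15 + 0)² = 15² = 225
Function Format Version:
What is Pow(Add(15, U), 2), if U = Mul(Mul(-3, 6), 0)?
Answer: 225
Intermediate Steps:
U = 0 (U = Mul(-18, 0) = 0)
Pow(Add(15, U), 2) = Pow(Add(15, 0), 2) = Pow(15, 2) = 225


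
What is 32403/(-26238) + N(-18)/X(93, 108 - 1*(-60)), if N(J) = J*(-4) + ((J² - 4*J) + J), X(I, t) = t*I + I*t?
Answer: -9265943/7591528 ≈ -1.2206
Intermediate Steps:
X(I, t) = 2*I*t (X(I, t) = I*t + I*t = 2*I*t)
N(J) = J² - 7*J (N(J) = -4*J + (J² - 3*J) = J² - 7*J)
32403/(-26238) + N(-18)/X(93, 108 - 1*(-60)) = 32403/(-26238) + (-18*(-7 - 18))/((2*93*(108 - 1*(-60)))) = 32403*(-1/26238) + (-18*(-25))/((2*93*(108 + 60))) = -10801/8746 + 450/((2*93*168)) = -10801/8746 + 450/31248 = -10801/8746 + 450*(1/31248) = -10801/8746 + 25/1736 = -9265943/7591528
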